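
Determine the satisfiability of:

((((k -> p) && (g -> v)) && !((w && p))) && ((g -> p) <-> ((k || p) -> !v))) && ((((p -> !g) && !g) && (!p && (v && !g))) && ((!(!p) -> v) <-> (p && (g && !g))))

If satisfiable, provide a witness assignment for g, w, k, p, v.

Case p = True: the conjunct !p is False.
Case p = False: the conjunct (!(!p) -> v) <-> (p && (g && !g)) becomes (False -> v) <-> (False && (g && !g)) = False.
Both cases fail — unsatisfiable.

No satisfying assignment exists.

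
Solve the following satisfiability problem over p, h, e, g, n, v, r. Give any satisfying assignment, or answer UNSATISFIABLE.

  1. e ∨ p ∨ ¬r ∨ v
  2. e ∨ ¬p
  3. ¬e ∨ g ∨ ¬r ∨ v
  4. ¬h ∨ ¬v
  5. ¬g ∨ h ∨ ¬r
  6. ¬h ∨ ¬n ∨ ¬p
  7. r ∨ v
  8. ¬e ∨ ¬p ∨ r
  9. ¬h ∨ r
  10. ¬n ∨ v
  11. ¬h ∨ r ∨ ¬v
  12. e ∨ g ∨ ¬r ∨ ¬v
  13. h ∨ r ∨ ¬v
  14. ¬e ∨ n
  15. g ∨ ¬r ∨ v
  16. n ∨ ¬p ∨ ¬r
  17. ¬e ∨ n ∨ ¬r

Set p = False.
Set h = False.
Set e = True.
  then (¬e ∨ n) forces n = True.
  then (¬n ∨ v) forces v = True.
  then (h ∨ r ∨ ¬v) forces r = True.
  then (¬g ∨ h ∨ ¬r) forces g = False.
All clauses satisfied.

p = False, h = False, e = True, g = False, n = True, v = True, r = True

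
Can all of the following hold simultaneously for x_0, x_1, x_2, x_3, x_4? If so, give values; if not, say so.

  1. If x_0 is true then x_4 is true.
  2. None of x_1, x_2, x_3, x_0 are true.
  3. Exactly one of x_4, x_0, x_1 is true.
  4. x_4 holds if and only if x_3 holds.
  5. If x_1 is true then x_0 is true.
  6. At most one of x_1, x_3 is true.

Case x_0 = True:
  Constraint (2) is violated (x_0=T) — contradiction.
Case x_0 = False:
  (2) forces x_1 = False.
  (2) forces x_2 = False.
  (2) forces x_3 = False.
  (3) with x_0=F, x_1=F forces x_4 = True.
  Constraint (4) is violated (x_4=T, x_3=F) — contradiction.
Both cases fail — unsatisfiable.

Unsatisfiable — no assignment works.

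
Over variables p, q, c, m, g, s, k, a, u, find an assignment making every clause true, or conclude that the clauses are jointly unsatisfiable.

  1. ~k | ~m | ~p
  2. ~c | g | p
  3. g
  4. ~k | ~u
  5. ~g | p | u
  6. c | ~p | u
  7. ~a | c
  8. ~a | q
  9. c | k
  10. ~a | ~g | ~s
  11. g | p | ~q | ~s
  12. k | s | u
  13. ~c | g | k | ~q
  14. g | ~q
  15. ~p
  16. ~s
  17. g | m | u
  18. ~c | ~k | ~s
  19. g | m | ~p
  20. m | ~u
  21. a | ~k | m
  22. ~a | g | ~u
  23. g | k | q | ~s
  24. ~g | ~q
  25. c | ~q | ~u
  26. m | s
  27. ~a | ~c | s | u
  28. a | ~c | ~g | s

No satisfying assignment exists.

Case p = True:
  Clause (~p) is falsified — contradiction.
Case p = False:
  (g) forces g = True.
  (~g | p | u) forces u = True.
  (~k | ~u) forces k = False.
  (c | k) forces c = True.
  (~s) forces s = False.
  (m | ~u) forces m = True.
  (~g | ~q) forces q = False.
  (~a | q) forces a = False.
  Clause (a | ~c | ~g | s) is falsified — contradiction.
Both cases fail, so the formula is unsatisfiable.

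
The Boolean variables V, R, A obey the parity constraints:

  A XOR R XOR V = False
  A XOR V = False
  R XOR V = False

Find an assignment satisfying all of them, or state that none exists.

V: False; R: False; A: False

A XOR R XOR V = F XOR F XOR F = False ✓
A XOR V = F XOR F = False ✓
R XOR V = F XOR F = False ✓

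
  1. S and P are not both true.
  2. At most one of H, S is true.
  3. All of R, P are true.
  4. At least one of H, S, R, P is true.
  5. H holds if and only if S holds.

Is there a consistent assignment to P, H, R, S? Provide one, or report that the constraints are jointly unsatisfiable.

P: True, H: False, R: True, S: False

  (1) S=F, P=T — not both ✓
  (2) {H, S}: 0 true — at most one ✓
  (3) {R, P}: all 2 true ✓
  (4) {H, S, R, P}: 2 true — at least one ✓
  (5) H=F, S=F — same ✓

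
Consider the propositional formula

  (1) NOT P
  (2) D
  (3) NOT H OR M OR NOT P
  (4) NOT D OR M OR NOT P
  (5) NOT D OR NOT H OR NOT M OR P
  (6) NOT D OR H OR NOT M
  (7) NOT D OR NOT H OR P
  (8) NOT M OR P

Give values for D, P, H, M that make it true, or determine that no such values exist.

Unit clause (NOT P) forces P = False.
Unit clause (D) forces D = True.
In (NOT D OR NOT H OR P) only NOT H is left, so H = False.
In (NOT M OR P) only NOT M is left, so M = False.
Check each clause:
  (NOT P): NOT P holds.
  (D): D holds.
  (NOT H OR M OR NOT P): NOT H holds.
  (NOT D OR M OR NOT P): NOT P holds.
  (NOT D OR NOT H OR NOT M OR P): NOT H holds.
  (NOT D OR H OR NOT M): NOT M holds.
  (NOT D OR NOT H OR P): NOT H holds.
  (NOT M OR P): NOT M holds.
All clauses satisfied.

D = True, P = False, H = False, M = False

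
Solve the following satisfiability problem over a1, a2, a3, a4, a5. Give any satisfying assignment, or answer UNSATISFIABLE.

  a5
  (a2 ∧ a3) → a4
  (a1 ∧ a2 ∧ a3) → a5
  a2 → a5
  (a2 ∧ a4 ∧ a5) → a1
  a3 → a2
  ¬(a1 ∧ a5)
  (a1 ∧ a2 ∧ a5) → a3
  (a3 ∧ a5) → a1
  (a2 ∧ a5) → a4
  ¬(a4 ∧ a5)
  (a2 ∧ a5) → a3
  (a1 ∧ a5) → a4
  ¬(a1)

a1=F, a2=F, a3=F, a4=F, a5=T

Unit clause (¬a1) forces a1 = False.
Unit clause (a5) forces a5 = True.
In (a1 ∨ ¬a3 ∨ ¬a5) only ¬a3 is left, so a3 = False.
In (¬a4 ∨ ¬a5) only ¬a4 is left, so a4 = False.
In (¬a2 ∨ a4 ∨ ¬a5) only ¬a2 is left, so a2 = False.
All clauses satisfied.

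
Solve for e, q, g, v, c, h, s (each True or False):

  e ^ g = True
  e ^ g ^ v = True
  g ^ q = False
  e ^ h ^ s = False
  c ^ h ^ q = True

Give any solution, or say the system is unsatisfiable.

e = False, q = True, g = True, v = False, c = False, h = False, s = False

e ^ g = F ^ T = True ✓
e ^ g ^ v = F ^ T ^ F = True ✓
g ^ q = T ^ T = False ✓
e ^ h ^ s = F ^ F ^ F = False ✓
c ^ h ^ q = F ^ F ^ T = True ✓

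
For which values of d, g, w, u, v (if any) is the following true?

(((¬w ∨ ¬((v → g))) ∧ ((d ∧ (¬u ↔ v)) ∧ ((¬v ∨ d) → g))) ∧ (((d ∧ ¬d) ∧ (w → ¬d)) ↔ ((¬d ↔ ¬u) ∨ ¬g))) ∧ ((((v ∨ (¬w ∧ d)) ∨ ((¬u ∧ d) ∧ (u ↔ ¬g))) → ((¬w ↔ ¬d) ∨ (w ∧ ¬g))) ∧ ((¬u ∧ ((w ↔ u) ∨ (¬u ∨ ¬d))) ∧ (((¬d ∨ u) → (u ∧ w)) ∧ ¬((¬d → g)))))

The formula is unsatisfiable.

Case d = True: the conjunct ¬((¬d → g)) becomes ¬((False → g)) = False.
Case d = False: the conjunct d is False.
Both cases fail — unsatisfiable.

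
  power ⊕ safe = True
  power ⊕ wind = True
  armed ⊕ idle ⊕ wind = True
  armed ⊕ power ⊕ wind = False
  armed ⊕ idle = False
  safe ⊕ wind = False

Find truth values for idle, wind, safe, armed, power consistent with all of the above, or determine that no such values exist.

idle = True, wind = True, safe = True, armed = True, power = False

power ⊕ safe = F ⊕ T = True ✓
power ⊕ wind = F ⊕ T = True ✓
armed ⊕ idle ⊕ wind = T ⊕ T ⊕ T = True ✓
armed ⊕ power ⊕ wind = T ⊕ F ⊕ T = False ✓
armed ⊕ idle = T ⊕ T = False ✓
safe ⊕ wind = T ⊕ T = False ✓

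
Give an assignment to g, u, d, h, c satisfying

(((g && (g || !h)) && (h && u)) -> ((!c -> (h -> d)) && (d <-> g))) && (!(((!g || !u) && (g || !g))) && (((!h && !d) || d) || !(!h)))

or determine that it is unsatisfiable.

g=T; u=T; d=T; h=T; c=T

  ((g && (g || !h)) && (h && u)) -> ((!c -> (h -> d)) && (d <-> g)) = True
    (g && (g || !h)) && (h && u) = True
      g && (g || !h) = True
        g || !h = True
          !h = False
      h && u = True
    (!c -> (h -> d)) && (d <-> g) = True
      !c -> (h -> d) = True
        !c = False
        h -> d = True
      d <-> g = True
  !(((!g || !u) && (g || !g))) && (((!h && !d) || d) || !(!h)) = True
    !(((!g || !u) && (g || !g))) = True
      (!g || !u) && (g || !g) = False
        !g || !u = False
          !g = False
          !u = False
        g || !g = True
          !g = False
    ((!h && !d) || d) || !(!h) = True
      (!h && !d) || d = True
        !h && !d = False
          !h = False
          !d = False
      !(!h) = True
        !h = False
Both conjuncts True, so the formula holds.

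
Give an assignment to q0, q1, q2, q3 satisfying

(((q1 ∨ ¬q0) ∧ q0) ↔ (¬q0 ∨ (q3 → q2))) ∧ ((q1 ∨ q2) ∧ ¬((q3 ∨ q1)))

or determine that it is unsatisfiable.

UNSATISFIABLE

Case q3 = True: the conjunct ¬((q3 ∨ q1)) becomes ¬((True ∨ q1)) = False.
Case q3 = False: the formula simplifies to ((q1 ∨ ¬q0) ∧ q0) ∧ ((q1 ∨ q2) ∧ ¬q1).
  q1 = True: the conjunct ¬q1 is False.
  q1 = False: simplifies to (¬q0 ∧ q0) ∧ q2.
    q0 = True: the conjunct ¬q0 is False.
    q0 = False: the conjunct q0 is False.
Both cases fail — unsatisfiable.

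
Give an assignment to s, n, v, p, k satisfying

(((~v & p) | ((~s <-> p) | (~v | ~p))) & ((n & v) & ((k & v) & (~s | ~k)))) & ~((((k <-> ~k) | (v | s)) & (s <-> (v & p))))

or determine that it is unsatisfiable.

s = False; n = True; v = True; p = True; k = True

  ((~v & p) | ((~s <-> p) | (~v | ~p))) & ((n & v) & ((k & v) & (~s | ~k))) = True
    (~v & p) | ((~s <-> p) | (~v | ~p)) = True
      ~v & p = False
        ~v = False
      (~s <-> p) | (~v | ~p) = True
        ~s <-> p = True
          ~s = True
        ~v | ~p = False
          ~v = False
          ~p = False
    (n & v) & ((k & v) & (~s | ~k)) = True
      n & v = True
      (k & v) & (~s | ~k) = True
        k & v = True
        ~s | ~k = True
          ~s = True
          ~k = False
  ~((((k <-> ~k) | (v | s)) & (s <-> (v & p)))) = True
    ((k <-> ~k) | (v | s)) & (s <-> (v & p)) = False
      (k <-> ~k) | (v | s) = True
        k <-> ~k = False
          ~k = False
        v | s = True
      s <-> (v & p) = False
        v & p = True
Both conjuncts True, so the formula holds.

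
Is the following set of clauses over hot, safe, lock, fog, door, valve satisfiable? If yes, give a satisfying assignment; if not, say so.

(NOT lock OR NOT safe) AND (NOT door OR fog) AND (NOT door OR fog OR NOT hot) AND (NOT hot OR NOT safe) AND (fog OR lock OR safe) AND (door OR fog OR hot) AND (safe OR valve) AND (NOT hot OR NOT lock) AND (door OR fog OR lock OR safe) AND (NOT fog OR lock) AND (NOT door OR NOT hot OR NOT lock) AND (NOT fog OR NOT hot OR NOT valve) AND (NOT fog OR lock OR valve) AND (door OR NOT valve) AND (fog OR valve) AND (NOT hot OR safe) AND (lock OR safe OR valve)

Set hot = False.
Set safe = False.
  then (safe OR valve) forces valve = True.
  then (door OR NOT valve) forces door = True.
  then (NOT door OR fog) forces fog = True.
  then (NOT fog OR lock) forces lock = True.
All clauses satisfied.

hot = False; safe = False; lock = True; fog = True; door = True; valve = True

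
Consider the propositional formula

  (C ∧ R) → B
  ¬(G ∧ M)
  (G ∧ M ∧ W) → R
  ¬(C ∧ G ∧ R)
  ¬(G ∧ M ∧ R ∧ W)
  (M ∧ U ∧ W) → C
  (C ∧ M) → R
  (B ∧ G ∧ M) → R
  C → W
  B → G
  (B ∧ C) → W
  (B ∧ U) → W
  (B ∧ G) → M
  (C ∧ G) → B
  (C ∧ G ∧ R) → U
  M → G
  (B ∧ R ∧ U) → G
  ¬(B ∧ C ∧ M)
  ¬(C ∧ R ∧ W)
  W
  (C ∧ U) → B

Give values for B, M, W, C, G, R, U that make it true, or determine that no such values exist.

B: False, M: False, W: True, C: False, G: False, R: True, U: False

Unit clause (W) forces W = True.
Set B = False.
Set M = False.
Set C = False.
Set G = False.
Set R = True.
Set U = False.
All clauses satisfied.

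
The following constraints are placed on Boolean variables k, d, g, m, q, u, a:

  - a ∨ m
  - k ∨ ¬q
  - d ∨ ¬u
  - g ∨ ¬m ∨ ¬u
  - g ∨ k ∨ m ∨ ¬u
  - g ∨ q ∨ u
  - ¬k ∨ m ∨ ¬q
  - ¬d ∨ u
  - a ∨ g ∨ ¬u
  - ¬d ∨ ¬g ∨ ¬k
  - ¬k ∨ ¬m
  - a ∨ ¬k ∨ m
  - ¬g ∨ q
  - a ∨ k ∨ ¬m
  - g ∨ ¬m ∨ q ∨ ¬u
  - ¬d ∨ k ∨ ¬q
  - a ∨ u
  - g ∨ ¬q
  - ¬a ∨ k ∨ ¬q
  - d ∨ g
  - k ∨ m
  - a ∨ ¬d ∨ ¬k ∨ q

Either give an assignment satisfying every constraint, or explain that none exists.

Set k = True.
  then (¬k ∨ ¬m) forces m = False.
  then (a ∨ ¬k ∨ m) forces a = True.
  then (¬k ∨ m ∨ ¬q) forces q = False.
  then (¬g ∨ q) forces g = False.
  then (d ∨ g) forces d = True.
  then (g ∨ q ∨ u) forces u = True.
All clauses satisfied.

k: True, d: True, g: False, m: False, q: False, u: True, a: True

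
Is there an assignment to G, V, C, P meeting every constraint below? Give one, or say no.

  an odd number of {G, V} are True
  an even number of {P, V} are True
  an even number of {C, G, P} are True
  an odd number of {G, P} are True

G=T, V=F, C=T, P=F

{G, V}: 1 true → odd ✓
{P, V}: 0 true → even ✓
{C, G, P}: 2 true → even ✓
{G, P}: 1 true → odd ✓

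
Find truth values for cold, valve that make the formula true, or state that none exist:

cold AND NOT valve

cold = True, valve = False

  NOT valve = True
Both conjuncts True, so the formula holds.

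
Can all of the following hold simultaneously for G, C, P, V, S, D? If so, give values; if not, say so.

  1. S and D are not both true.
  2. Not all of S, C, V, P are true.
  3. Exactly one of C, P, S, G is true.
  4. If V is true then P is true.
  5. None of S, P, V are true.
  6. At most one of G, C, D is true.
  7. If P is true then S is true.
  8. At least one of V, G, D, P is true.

G = True; C = False; P = False; V = False; S = False; D = False

  (1) S=F, D=F — not both ✓
  (2) {S, C, V, P}: 0/4 true — not all ✓
  (3) {C, P, S, G}: 1 true — exactly one ✓
  (4) V=F ⇒ P: vacuous ✓
  (5) {S, P, V}: 0 true — none ✓
  (6) {G, C, D}: 1 true — at most one ✓
  (7) P=F ⇒ S: vacuous ✓
  (8) {V, G, D, P}: 1 true — at least one ✓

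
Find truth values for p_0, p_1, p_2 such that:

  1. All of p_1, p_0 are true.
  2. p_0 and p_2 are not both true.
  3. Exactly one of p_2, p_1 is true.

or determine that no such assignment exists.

p_0=T; p_1=T; p_2=F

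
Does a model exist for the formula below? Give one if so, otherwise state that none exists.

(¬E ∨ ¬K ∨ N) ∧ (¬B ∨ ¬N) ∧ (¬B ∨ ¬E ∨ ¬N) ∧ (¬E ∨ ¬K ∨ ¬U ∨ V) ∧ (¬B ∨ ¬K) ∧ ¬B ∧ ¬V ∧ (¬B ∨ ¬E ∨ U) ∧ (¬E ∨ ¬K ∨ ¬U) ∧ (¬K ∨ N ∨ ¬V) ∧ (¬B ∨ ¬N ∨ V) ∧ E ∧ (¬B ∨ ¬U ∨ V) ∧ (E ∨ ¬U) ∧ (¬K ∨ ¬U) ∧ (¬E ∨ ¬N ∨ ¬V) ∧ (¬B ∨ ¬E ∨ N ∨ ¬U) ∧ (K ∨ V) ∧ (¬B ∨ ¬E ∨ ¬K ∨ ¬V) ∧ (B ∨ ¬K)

Case V = True:
  Clause (¬V) is falsified — contradiction.
Case V = False:
  (¬B) forces B = False.
  (E) forces E = True.
  (K ∨ V) forces K = True.
  Clause (B ∨ ¬K) is falsified — contradiction.
Both cases fail, so the formula is unsatisfiable.

No satisfying assignment exists.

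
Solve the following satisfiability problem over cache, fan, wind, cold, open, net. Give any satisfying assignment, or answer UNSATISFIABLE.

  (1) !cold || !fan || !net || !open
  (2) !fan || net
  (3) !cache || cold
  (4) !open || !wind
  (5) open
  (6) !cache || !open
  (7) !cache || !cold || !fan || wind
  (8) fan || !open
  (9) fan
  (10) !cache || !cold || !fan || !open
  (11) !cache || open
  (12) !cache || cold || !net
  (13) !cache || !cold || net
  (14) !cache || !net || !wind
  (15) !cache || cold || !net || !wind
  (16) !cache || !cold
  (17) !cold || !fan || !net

cache=F; fan=T; wind=F; cold=F; open=T; net=T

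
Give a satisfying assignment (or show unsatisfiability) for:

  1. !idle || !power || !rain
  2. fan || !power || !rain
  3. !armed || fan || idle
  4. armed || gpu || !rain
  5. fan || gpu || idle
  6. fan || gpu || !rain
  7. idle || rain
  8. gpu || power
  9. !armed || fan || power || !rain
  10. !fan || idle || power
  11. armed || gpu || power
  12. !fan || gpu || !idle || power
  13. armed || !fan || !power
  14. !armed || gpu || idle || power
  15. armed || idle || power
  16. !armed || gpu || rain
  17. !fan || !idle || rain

Set gpu = True.
Set armed = True.
Set fan = True.
Try rain = False:
  (idle || rain) forces idle = True.
  clause (!fan || !idle || rain) is falsified — backtrack.
So rain = True.
Set power = False.
  then (!fan || idle || power) forces idle = True.
All clauses satisfied.

gpu=T, armed=T, fan=T, rain=T, power=F, idle=T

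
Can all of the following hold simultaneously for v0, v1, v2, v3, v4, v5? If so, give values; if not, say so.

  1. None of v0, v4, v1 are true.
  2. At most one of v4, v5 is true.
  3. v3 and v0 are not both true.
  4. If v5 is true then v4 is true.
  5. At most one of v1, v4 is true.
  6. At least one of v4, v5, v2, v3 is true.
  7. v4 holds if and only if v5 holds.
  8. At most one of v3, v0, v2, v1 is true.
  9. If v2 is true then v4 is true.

v0 = False; v1 = False; v2 = False; v3 = True; v4 = False; v5 = False

  (1) {v0, v4, v1}: 0 true — none ✓
  (2) {v4, v5}: 0 true — at most one ✓
  (3) v3=T, v0=F — not both ✓
  (4) v5=F ⇒ v4: vacuous ✓
  (5) {v1, v4}: 0 true — at most one ✓
  (6) {v4, v5, v2, v3}: 1 true — at least one ✓
  (7) v4=F, v5=F — same ✓
  (8) {v3, v0, v2, v1}: 1 true — at most one ✓
  (9) v2=F ⇒ v4: vacuous ✓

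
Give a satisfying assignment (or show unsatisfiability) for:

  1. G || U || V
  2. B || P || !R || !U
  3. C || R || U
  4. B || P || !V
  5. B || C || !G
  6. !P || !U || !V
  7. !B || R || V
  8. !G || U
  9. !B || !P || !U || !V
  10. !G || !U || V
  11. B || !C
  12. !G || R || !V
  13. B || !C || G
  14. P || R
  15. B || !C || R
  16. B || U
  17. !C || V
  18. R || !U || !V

C = False, U = True, V = False, B = False, P = True, G = False, R = False

Set C = False.
Set U = True.
Set V = False.
  then (!G || !U || V) forces G = False.
Set B = False.
Try P = False:
  (B || P || !R || !U) forces R = False.
  clause (P || R) is falsified — backtrack.
So P = True.
Set R = False.
All clauses satisfied.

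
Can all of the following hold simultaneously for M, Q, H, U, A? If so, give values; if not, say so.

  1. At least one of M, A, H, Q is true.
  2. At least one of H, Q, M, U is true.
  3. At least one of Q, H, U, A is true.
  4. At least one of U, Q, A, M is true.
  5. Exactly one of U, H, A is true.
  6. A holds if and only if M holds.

M = True, Q = False, H = False, U = False, A = True

  (1) {M, A, H, Q}: 2 true — at least one ✓
  (2) {H, Q, M, U}: 1 true — at least one ✓
  (3) {Q, H, U, A}: 1 true — at least one ✓
  (4) {U, Q, A, M}: 2 true — at least one ✓
  (5) {U, H, A}: 1 true — exactly one ✓
  (6) A=T, M=T — same ✓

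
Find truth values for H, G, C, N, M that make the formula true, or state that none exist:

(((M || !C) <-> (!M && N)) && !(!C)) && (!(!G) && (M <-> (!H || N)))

H = True, G = True, C = True, N = False, M = False

  ((M || !C) <-> (!M && N)) && !(!C) = True
    (M || !C) <-> (!M && N) = True
      M || !C = False
        !C = False
      !M && N = False
        !M = True
    !(!C) = True
      !C = False
  !(!G) && (M <-> (!H || N)) = True
    !(!G) = True
      !G = False
    M <-> (!H || N) = True
      !H || N = False
        !H = False
Both conjuncts True, so the formula holds.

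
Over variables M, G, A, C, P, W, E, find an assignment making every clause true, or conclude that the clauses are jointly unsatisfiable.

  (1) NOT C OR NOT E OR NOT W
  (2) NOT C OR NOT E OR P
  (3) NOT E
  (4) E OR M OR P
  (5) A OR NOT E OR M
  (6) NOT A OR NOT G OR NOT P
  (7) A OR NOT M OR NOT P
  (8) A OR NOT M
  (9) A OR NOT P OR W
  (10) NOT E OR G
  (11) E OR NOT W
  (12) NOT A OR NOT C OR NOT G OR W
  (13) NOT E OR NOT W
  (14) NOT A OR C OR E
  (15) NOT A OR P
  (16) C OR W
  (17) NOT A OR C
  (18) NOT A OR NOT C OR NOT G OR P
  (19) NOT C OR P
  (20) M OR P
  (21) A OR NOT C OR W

M = True; G = False; A = True; C = True; P = True; W = False; E = False

Unit clause (NOT E) forces E = False.
In (E OR NOT W) only NOT W is left, so W = False.
In (C OR W) only C is left, so C = True.
In (NOT C OR P) only P is left, so P = True.
In (A OR NOT C OR W) only A is left, so A = True.
In (NOT A OR NOT G OR NOT P) only NOT G is left, so G = False.
Set M = True.
All clauses satisfied.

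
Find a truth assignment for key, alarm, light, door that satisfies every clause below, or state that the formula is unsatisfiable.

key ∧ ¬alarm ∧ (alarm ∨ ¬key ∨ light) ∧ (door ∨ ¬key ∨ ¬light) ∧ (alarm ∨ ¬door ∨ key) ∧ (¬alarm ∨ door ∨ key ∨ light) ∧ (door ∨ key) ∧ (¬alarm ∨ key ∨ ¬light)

key = True; alarm = False; light = True; door = True

Unit clause (key) forces key = True.
Unit clause (¬alarm) forces alarm = False.
In (alarm ∨ ¬key ∨ light) only light is left, so light = True.
In (door ∨ ¬key ∨ ¬light) only door is left, so door = True.
Check each clause:
  (key): key holds.
  (¬alarm): ¬alarm holds.
  (alarm ∨ ¬key ∨ light): light holds.
  (door ∨ ¬key ∨ ¬light): door holds.
  (alarm ∨ ¬door ∨ key): key holds.
  (¬alarm ∨ door ∨ key ∨ light): ¬alarm holds.
  (door ∨ key): door holds.
  (¬alarm ∨ key ∨ ¬light): ¬alarm holds.
All clauses satisfied.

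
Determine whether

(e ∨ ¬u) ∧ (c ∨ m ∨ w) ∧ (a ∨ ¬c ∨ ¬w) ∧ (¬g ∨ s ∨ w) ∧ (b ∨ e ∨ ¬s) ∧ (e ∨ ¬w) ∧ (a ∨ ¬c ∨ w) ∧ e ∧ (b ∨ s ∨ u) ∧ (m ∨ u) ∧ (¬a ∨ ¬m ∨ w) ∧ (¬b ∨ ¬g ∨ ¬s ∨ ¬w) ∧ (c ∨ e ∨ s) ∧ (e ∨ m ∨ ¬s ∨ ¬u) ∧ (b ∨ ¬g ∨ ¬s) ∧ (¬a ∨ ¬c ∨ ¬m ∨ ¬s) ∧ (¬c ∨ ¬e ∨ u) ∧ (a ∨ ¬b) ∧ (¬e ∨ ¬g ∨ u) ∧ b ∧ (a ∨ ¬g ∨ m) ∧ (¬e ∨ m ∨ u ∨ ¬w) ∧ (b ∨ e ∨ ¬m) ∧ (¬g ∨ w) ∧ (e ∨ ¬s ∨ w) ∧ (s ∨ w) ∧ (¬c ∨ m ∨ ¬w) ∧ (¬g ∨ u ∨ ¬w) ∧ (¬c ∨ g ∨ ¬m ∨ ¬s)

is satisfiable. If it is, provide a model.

c=F, g=T, b=T, m=F, w=T, e=T, u=T, a=T, s=F

Unit clause (e) forces e = True.
Unit clause (b) forces b = True.
In (a ∨ ¬b) only a is left, so a = True.
Set c = False.
Set g = True.
  then (¬e ∨ ¬g ∨ u) forces u = True.
  then (¬g ∨ w) forces w = True.
  then (¬b ∨ ¬g ∨ ¬s ∨ ¬w) forces s = False.
Set m = False.
All clauses satisfied.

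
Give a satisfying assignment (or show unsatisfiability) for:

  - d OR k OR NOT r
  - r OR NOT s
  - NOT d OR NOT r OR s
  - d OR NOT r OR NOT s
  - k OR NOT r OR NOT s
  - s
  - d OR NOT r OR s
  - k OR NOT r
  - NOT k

Case k = True:
  Clause (NOT k) is falsified — contradiction.
Case k = False:
  (s) forces s = True.
  (r OR NOT s) forces r = True.
  Clause (k OR NOT r OR NOT s) is falsified — contradiction.
Both cases fail, so the formula is unsatisfiable.

Unsatisfiable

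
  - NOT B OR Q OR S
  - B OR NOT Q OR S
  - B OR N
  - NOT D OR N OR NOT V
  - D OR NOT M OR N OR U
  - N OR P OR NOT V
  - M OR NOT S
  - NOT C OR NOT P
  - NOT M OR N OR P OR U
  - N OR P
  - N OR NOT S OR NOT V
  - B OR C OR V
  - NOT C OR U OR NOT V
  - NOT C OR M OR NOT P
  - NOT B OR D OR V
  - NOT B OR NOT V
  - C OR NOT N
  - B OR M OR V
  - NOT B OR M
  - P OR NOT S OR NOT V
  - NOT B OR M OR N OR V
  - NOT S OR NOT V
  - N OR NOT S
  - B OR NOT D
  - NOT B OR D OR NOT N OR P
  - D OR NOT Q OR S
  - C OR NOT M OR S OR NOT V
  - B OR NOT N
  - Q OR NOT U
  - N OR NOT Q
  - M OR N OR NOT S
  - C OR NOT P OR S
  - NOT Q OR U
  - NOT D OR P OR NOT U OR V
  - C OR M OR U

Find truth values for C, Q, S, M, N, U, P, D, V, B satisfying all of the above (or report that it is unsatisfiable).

Set C = True.
  then (NOT C OR NOT P) forces P = False.
  then (N OR P) forces N = True.
  then (B OR NOT N) forces B = True.
  then (NOT B OR NOT V) forces V = False.
  then (NOT B OR M) forces M = True.
  then (NOT B OR D OR NOT N OR P) forces D = True.
  then (NOT D OR P OR NOT U OR V) forces U = False.
  then (NOT Q OR U) forces Q = False.
  then (NOT B OR Q OR S) forces S = True.
All clauses satisfied.

C = True, Q = False, S = True, M = True, N = True, U = False, P = False, D = True, V = False, B = True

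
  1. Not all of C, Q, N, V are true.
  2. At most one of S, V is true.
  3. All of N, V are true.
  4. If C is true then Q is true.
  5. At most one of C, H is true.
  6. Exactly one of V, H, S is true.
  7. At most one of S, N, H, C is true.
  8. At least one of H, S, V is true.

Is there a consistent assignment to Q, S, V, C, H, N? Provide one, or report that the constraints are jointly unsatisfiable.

Q=F, S=F, V=T, C=F, H=F, N=T

  (1) {C, Q, N, V}: 2/4 true — not all ✓
  (2) {S, V}: 1 true — at most one ✓
  (3) {N, V}: all 2 true ✓
  (4) C=F ⇒ Q: vacuous ✓
  (5) {C, H}: 0 true — at most one ✓
  (6) {V, H, S}: 1 true — exactly one ✓
  (7) {S, N, H, C}: 1 true — at most one ✓
  (8) {H, S, V}: 1 true — at least one ✓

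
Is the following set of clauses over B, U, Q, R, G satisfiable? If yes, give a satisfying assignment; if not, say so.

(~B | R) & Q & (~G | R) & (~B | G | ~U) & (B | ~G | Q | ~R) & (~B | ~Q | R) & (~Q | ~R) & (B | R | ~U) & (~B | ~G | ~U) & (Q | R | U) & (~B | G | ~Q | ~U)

B: False, U: False, Q: True, R: False, G: False

Unit clause (Q) forces Q = True.
In (~Q | ~R) only ~R is left, so R = False.
In (~B | R) only ~B is left, so B = False.
In (~G | R) only ~G is left, so G = False.
In (B | R | ~U) only ~U is left, so U = False.
All clauses satisfied.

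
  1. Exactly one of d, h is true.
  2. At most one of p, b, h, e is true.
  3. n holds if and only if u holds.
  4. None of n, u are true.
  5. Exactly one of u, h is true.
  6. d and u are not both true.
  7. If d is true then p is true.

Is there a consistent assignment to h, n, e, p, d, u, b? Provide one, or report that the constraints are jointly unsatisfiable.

h = True, n = False, e = False, p = False, d = False, u = False, b = False

  (1) {d, h}: 1 true — exactly one ✓
  (2) {p, b, h, e}: 1 true — at most one ✓
  (3) n=F, u=F — same ✓
  (4) {n, u}: 0 true — none ✓
  (5) {u, h}: 1 true — exactly one ✓
  (6) d=F, u=F — not both ✓
  (7) d=F ⇒ p: vacuous ✓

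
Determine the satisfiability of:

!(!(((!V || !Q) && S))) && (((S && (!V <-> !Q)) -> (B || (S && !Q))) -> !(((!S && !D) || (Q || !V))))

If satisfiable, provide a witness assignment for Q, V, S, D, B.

Q=F, V=T, S=T, D=F, B=T

  !(!(((!V || !Q) && S))) = True
    !(((!V || !Q) && S)) = False
      (!V || !Q) && S = True
        !V || !Q = True
          !V = False
          !Q = True
  ((S && (!V <-> !Q)) -> (B || (S && !Q))) -> !(((!S && !D) || (Q || !V))) = True
    (S && (!V <-> !Q)) -> (B || (S && !Q)) = True
      S && (!V <-> !Q) = False
        !V <-> !Q = False
          !V = False
          !Q = True
      B || (S && !Q) = True
        S && !Q = True
          !Q = True
    !(((!S && !D) || (Q || !V))) = True
      (!S && !D) || (Q || !V) = False
        !S && !D = False
          !S = False
          !D = True
        Q || !V = False
          !V = False
Both conjuncts True, so the formula holds.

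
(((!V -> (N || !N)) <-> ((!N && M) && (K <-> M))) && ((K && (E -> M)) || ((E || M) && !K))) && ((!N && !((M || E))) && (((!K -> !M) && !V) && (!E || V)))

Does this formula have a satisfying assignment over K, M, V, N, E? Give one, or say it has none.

Case M = True: the conjunct !((M || E)) becomes !((True || E)) = False.
Case M = False: the formula simplifies to (!((!V -> (N || !N))) && ((K && !E) || (E && !K))) && ((!N && !E) && (!V && (!E || V))).
  N = True: the conjunct !((!V -> (N || !N))) becomes !((!V -> True)) = False.
  N = False: the conjunct !((!V -> (N || !N))) becomes !((!V -> True)) = False.
Both cases fail — unsatisfiable.

Unsatisfiable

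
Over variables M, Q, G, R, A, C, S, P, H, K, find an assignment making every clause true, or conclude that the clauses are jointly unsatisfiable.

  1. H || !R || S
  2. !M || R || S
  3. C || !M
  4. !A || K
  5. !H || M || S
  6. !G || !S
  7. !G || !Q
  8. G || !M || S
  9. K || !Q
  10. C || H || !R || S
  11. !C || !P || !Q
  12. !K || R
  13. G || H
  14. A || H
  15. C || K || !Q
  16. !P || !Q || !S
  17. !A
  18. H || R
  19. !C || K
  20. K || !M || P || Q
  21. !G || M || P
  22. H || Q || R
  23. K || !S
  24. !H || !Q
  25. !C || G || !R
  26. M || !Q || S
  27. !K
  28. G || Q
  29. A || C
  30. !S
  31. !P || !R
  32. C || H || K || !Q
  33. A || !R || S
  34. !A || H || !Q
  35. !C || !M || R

No satisfying assignment exists.

Case A = True:
  Clause (!A) is falsified — contradiction.
Case A = False:
  (A || H) forces H = True.
  (!H || !Q) forces Q = False.
  (!K) forces K = False.
  (!C || K) forces C = False.
  Clause (A || C) is falsified — contradiction.
Both cases fail, so the formula is unsatisfiable.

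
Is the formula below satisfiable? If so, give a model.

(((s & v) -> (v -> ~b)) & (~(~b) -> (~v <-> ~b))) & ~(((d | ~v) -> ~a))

a = True; d = False; b = False; s = True; v = False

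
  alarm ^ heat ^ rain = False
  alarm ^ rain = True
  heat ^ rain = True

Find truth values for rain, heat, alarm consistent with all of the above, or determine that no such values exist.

rain=F; heat=T; alarm=T

alarm ^ heat ^ rain = T ^ T ^ F = False ✓
alarm ^ rain = T ^ F = True ✓
heat ^ rain = T ^ F = True ✓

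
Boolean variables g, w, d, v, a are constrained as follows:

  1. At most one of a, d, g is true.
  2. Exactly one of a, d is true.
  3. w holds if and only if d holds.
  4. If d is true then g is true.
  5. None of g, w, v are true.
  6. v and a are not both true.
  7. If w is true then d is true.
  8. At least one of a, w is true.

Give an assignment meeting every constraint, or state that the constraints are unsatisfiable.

g = False; w = False; d = False; v = False; a = True

  (1) {a, d, g}: 1 true — at most one ✓
  (2) {a, d}: 1 true — exactly one ✓
  (3) w=F, d=F — same ✓
  (4) d=F ⇒ g: vacuous ✓
  (5) {g, w, v}: 0 true — none ✓
  (6) v=F, a=T — not both ✓
  (7) w=F ⇒ d: vacuous ✓
  (8) {a, w}: 1 true — at least one ✓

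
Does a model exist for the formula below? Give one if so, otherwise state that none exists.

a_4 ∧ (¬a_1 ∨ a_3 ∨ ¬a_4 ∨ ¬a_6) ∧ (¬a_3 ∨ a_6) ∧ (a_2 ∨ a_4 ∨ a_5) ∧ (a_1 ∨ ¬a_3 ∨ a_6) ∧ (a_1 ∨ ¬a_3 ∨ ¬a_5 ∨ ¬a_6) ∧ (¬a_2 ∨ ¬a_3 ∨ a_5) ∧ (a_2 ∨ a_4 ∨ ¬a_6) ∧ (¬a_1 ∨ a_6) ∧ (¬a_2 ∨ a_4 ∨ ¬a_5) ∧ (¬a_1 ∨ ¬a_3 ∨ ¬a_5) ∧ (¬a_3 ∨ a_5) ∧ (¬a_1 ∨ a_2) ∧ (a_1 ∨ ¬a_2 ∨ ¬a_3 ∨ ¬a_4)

Unit clause (a_4) forces a_4 = True.
Try a_1 = True:
  (¬a_1 ∨ a_6) forces a_6 = True.
  (¬a_1 ∨ a_3 ∨ ¬a_4 ∨ ¬a_6) forces a_3 = True.
  (¬a_1 ∨ ¬a_3 ∨ ¬a_5) forces a_5 = False.
  clause (¬a_3 ∨ a_5) is falsified — backtrack.
So a_1 = False.
Set a_2 = True.
  then (a_1 ∨ ¬a_2 ∨ ¬a_3 ∨ ¬a_4) forces a_3 = False.
Set a_5 = False.
Set a_6 = True.
All clauses satisfied.

a_1 = False; a_2 = True; a_3 = False; a_4 = True; a_5 = False; a_6 = True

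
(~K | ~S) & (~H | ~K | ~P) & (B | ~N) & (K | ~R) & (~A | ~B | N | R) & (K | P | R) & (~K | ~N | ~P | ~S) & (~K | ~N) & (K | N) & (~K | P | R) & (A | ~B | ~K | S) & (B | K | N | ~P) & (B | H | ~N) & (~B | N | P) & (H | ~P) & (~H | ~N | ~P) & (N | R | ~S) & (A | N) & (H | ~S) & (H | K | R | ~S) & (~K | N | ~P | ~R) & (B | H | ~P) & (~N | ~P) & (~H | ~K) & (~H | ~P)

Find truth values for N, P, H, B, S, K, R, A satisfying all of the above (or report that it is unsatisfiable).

N=F; P=F; H=F; B=F; S=F; K=T; R=T; A=T

Try N = True:
  (B | ~N) forces B = True.
  (~K | ~N) forces K = False.
  (K | ~R) forces R = False.
  (K | P | R) forces P = True.
  clause (~N | ~P) is falsified — backtrack.
So N = False.
  then (K | N) forces K = True.
  then (A | N) forces A = True.
  then (~H | ~K) forces H = False.
  then (~K | ~S) forces S = False.
  then (H | ~P) forces P = False.
  then (~K | P | R) forces R = True.
  then (~B | N | P) forces B = False.
All clauses satisfied.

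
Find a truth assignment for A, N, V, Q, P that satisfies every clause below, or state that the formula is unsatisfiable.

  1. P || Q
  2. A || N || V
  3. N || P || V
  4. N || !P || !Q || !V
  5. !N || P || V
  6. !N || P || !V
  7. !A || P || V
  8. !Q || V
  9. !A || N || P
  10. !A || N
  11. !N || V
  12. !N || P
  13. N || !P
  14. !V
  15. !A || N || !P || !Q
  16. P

UNSATISFIABLE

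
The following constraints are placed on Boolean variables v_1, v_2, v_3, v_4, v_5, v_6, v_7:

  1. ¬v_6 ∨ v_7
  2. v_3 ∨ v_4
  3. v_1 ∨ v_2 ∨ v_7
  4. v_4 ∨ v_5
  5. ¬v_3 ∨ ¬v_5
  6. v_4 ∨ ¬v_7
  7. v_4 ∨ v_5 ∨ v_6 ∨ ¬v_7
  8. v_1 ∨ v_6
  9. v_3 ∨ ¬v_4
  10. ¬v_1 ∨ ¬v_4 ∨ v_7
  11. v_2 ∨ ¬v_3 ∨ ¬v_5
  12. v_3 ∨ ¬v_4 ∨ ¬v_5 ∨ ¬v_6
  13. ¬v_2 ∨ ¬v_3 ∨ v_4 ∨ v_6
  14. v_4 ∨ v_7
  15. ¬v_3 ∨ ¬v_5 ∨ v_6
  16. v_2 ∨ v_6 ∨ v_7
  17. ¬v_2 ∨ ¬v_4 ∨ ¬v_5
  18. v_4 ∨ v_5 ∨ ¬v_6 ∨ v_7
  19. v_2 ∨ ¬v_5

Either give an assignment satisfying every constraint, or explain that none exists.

v_1 = True; v_2 = False; v_3 = True; v_4 = True; v_5 = False; v_6 = False; v_7 = True

Set v_1 = True.
Set v_2 = False.
  then (v_2 ∨ ¬v_5) forces v_5 = False.
  then (v_4 ∨ v_5) forces v_4 = True.
  then (v_3 ∨ ¬v_4) forces v_3 = True.
  then (¬v_1 ∨ ¬v_4 ∨ v_7) forces v_7 = True.
Set v_6 = False.
All clauses satisfied.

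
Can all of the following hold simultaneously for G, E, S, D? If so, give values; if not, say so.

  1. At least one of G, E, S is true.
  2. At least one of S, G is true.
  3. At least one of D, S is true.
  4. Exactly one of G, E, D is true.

G = False, E = True, S = True, D = False

  (1) {G, E, S}: 2 true — at least one ✓
  (2) {S, G}: 1 true — at least one ✓
  (3) {D, S}: 1 true — at least one ✓
  (4) {G, E, D}: 1 true — exactly one ✓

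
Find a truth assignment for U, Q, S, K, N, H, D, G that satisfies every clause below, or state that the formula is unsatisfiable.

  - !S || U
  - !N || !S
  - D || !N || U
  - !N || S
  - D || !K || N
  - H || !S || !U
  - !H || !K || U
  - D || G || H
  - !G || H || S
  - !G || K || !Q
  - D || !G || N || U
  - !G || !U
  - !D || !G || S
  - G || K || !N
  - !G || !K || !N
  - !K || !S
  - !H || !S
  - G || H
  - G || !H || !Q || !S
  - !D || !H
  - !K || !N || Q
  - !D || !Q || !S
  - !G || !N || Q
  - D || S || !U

Set U = False.
  then (!S || U) forces S = False.
  then (!N || S) forces N = False.
Set Q = True.
Set K = False.
  then (!G || K || !Q) forces G = False.
  then (G || H) forces H = True.
  then (!D || !H) forces D = False.
All clauses satisfied.

U=F; Q=T; S=F; K=F; N=F; H=T; D=F; G=F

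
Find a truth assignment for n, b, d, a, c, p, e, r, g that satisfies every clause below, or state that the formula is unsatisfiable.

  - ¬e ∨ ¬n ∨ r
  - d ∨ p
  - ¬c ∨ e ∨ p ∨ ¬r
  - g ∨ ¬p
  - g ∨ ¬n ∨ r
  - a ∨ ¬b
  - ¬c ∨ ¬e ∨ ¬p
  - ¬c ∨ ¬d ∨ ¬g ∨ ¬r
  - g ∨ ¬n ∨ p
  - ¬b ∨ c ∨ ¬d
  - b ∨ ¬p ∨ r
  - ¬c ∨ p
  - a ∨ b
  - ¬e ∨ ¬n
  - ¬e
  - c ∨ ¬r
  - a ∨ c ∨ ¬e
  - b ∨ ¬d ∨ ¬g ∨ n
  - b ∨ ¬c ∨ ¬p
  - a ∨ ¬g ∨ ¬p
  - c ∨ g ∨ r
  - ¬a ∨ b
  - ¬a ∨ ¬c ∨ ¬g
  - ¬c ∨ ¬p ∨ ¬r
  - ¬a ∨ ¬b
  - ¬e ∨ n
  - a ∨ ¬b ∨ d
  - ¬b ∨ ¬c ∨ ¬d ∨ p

Case b = True:
  (a ∨ ¬b) forces a = True.
  Clause (¬a ∨ ¬b) is falsified — contradiction.
Case b = False:
  (a ∨ b) forces a = True.
  Clause (¬a ∨ b) is falsified — contradiction.
Both cases fail, so the formula is unsatisfiable.

UNSATISFIABLE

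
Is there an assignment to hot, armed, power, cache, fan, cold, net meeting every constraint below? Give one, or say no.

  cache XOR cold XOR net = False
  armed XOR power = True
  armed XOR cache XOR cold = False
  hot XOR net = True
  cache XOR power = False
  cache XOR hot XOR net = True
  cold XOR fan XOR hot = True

hot = False, armed = True, power = False, cache = False, fan = False, cold = True, net = True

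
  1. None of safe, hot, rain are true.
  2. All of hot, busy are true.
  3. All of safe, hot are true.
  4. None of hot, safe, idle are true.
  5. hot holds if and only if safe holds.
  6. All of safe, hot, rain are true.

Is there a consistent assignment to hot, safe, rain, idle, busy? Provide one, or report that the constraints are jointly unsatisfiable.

Unsatisfiable — no assignment works.

Case hot = True:
  Constraint (1) is violated (hot=T) — contradiction.
Case hot = False:
  Constraint (2) is violated (hot=F) — contradiction.
Both cases fail — unsatisfiable.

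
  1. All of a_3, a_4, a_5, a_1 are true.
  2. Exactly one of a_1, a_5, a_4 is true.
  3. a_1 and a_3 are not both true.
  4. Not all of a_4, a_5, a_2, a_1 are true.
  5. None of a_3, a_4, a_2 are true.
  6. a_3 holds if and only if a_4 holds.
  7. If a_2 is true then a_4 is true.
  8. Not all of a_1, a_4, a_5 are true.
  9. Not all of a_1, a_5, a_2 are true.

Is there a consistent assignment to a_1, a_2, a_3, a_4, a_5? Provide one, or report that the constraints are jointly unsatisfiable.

Case a_3 = True:
  Constraint (5) is violated (a_3=T) — contradiction.
Case a_3 = False:
  Constraint (1) is violated (a_3=F) — contradiction.
Both cases fail — unsatisfiable.

The formula is unsatisfiable.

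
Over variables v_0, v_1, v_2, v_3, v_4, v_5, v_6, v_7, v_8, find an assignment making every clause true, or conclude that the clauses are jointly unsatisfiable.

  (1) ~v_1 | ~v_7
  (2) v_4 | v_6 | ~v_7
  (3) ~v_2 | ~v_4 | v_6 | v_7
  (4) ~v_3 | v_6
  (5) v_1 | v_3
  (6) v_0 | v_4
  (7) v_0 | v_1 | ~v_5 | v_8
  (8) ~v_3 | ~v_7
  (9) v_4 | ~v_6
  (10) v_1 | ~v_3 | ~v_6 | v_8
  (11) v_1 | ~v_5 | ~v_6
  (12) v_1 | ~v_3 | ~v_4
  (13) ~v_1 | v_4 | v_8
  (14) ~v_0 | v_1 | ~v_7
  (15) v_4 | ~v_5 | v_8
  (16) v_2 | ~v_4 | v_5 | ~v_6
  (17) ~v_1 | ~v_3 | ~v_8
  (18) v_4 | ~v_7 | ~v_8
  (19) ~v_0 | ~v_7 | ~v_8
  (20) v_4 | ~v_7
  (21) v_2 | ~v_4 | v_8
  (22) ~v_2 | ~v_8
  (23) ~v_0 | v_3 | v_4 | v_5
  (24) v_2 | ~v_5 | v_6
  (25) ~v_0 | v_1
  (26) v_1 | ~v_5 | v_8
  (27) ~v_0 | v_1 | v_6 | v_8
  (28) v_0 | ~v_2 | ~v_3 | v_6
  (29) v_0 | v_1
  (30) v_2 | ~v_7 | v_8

v_0=F; v_1=T; v_2=T; v_3=F; v_4=T; v_5=T; v_6=T; v_7=F; v_8=F

Set v_0 = False.
  then (v_0 | v_4) forces v_4 = True.
  then (v_0 | v_1) forces v_1 = True.
  then (~v_1 | ~v_7) forces v_7 = False.
Set v_2 = True.
  then (~v_2 | ~v_4 | v_6 | v_7) forces v_6 = True.
  then (~v_2 | ~v_8) forces v_8 = False.
Set v_3 = False.
Set v_5 = True.
All clauses satisfied.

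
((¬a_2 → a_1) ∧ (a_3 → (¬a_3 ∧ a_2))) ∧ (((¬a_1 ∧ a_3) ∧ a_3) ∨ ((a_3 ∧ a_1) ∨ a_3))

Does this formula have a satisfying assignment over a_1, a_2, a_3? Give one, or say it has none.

No satisfying assignment exists.

Case a_3 = True: the conjunct a_3 → (¬a_3 ∧ a_2) becomes True → (False ∧ a_2) = False.
Case a_3 = False: the conjunct ((¬a_1 ∧ a_3) ∧ a_3) ∨ ((a_3 ∧ a_1) ∨ a_3) becomes (False ∧ False) ∨ (False ∨ False) = False.
Both cases fail — unsatisfiable.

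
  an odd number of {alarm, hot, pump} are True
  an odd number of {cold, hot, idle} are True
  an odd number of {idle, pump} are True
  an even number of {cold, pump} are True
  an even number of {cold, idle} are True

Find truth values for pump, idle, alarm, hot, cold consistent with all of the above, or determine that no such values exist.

Adding constraints 3, 4, 5 mod 2: every variable appears an even number of times on the left, so the left side is 0.
But the right sides sum to 1 (mod 2). 0 ≠ 1 — the system is inconsistent.

The formula is unsatisfiable.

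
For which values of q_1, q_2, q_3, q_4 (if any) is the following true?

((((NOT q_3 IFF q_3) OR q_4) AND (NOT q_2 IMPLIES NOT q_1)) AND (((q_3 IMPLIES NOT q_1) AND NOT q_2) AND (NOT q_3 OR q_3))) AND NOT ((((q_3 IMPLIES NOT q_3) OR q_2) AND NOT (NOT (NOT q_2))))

q_1=F, q_2=F, q_3=T, q_4=T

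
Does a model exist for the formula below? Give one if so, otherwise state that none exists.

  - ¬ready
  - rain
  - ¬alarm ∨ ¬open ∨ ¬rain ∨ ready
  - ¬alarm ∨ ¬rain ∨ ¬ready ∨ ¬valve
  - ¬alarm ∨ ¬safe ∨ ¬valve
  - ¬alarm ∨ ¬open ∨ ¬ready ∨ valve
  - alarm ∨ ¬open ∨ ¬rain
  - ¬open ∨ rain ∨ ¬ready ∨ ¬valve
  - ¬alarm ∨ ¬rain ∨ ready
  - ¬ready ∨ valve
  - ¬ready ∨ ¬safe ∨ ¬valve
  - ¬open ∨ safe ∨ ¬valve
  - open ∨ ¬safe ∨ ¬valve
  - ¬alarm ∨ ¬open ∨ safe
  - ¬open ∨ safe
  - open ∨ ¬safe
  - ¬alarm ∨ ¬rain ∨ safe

Unit clause (¬ready) forces ready = False.
Unit clause (rain) forces rain = True.
In (¬alarm ∨ ¬rain ∨ ready) only ¬alarm is left, so alarm = False.
In (alarm ∨ ¬open ∨ ¬rain) only ¬open is left, so open = False.
In (open ∨ ¬safe) only ¬safe is left, so safe = False.
Set valve = True.
All clauses satisfied.

rain=T, safe=F, open=F, ready=F, valve=T, alarm=F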